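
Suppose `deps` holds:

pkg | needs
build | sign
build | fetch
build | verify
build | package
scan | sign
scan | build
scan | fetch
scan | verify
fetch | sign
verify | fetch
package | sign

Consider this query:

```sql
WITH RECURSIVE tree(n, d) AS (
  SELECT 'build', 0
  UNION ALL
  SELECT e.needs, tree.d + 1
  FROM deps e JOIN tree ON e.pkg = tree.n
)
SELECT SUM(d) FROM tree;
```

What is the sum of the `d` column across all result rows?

Base: (build, d=0).
Iteration 1: edges from {build} -> (fetch, d=1), (package, d=1), (sign, d=1), (verify, d=1).
Iteration 2: edges from {fetch,package,sign,verify} -> (fetch, d=2), (sign, d=2) x2. [UNION ALL keeps all 3 new rows, including repeats]
Iteration 3: edges from {fetch,sign} -> (sign, d=3).
Iteration 4: no outgoing edges from {sign}; recursion stops.
SUM(d) = 0 + 1 + 1 + 1 + 1 + 2 + 2 + 2 + 3 = 13.

13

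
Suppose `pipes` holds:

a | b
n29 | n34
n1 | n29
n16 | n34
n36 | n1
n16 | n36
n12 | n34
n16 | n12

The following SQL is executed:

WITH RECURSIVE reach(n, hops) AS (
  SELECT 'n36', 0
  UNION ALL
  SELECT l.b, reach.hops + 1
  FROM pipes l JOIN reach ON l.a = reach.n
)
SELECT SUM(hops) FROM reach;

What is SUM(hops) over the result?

Base: (n36, hops=0).
Iteration 1: edges from {n36} -> (n1, hops=1).
Iteration 2: edges from {n1} -> (n29, hops=2).
Iteration 3: edges from {n29} -> (n34, hops=3).
Iteration 4: no outgoing edges from {n34}; recursion stops.
SUM(hops) = 0 + 1 + 2 + 3 = 6.

6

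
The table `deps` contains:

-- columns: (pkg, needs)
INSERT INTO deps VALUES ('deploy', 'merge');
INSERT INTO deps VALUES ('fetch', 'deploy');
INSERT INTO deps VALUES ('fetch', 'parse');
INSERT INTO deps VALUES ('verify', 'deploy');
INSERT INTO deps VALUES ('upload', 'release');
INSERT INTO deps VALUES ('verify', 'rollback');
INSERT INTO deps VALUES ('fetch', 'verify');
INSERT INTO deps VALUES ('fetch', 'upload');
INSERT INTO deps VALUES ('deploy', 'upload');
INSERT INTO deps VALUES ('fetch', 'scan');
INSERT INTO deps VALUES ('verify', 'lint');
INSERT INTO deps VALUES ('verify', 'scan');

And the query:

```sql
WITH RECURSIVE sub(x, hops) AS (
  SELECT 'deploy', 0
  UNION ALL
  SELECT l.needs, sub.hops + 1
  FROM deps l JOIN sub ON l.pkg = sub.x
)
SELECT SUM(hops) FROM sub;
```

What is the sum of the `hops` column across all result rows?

Base: (deploy, hops=0).
Iteration 1: edges from {deploy} -> (merge, hops=1), (upload, hops=1).
Iteration 2: edges from {merge,upload} -> (release, hops=2).
Iteration 3: no outgoing edges from {release}; recursion stops.
SUM(hops) = 0 + 1 + 1 + 2 = 4.

4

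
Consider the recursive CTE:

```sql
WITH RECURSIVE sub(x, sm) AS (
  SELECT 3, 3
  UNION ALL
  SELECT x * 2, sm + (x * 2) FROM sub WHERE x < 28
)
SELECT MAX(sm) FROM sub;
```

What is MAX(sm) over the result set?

93

Base: x=3, sm=3.
Iteration 1: 3 < 28 holds -> x = 3 * 2 = 6, sm = 3 + 6 = 9.
Iteration 2: 6 < 28 holds -> x = 6 * 2 = 12, sm = 9 + 12 = 21.
Iteration 3: 12 < 28 holds -> x = 12 * 2 = 24, sm = 21 + 24 = 45.
Iteration 4: 24 < 28 holds -> x = 24 * 2 = 48, sm = 45 + 48 = 93.
Iteration 5: 48 < 28 fails; recursion stops.
sm values: 3, 9, 21, 45, 93; the maximum is 93.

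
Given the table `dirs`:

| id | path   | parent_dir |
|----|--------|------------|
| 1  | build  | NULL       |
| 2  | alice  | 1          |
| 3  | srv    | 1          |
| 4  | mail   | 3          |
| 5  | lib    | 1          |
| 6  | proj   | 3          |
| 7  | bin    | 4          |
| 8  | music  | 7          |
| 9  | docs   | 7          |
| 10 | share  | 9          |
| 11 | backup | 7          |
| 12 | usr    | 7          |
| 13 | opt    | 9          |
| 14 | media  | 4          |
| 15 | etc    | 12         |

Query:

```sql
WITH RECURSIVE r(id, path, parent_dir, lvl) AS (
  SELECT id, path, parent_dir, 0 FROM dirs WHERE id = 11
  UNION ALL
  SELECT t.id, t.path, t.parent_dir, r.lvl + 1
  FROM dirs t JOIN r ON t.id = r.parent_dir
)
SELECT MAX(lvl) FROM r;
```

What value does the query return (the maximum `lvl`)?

Base: id=11 (backup), parent_dir=7, lvl 0.
Iteration 1: join on id=7 -> bin (id 7, parent_dir=4, lvl 1).
Iteration 2: join on id=4 -> mail (id 4, parent_dir=3, lvl 2).
Iteration 3: join on id=3 -> srv (id 3, parent_dir=1, lvl 3).
Iteration 4: join on id=1 -> build (id 1, parent_dir=NULL, lvl 4).
Iteration 5: parent_dir is NULL; no match; recursion stops.
lvl values: 0, 1, 2, 3, 4; the maximum is 4.

4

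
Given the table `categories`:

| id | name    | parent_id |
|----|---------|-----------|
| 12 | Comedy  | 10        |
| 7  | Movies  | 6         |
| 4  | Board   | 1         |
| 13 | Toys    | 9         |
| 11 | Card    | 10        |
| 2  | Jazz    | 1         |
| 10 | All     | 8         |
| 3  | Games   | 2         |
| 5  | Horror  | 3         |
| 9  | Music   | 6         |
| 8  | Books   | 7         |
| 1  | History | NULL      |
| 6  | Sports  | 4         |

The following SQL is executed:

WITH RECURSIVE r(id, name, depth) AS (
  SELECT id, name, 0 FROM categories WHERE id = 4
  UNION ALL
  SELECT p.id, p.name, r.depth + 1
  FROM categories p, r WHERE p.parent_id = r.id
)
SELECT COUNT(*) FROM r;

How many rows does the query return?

Base: id=4 (Board) at depth 0.
Iteration 1: rows with parent_id in {4} -> Sports (id 6, depth 1).
Iteration 2: rows with parent_id in {6} -> Movies (id 7, depth 2), Music (id 9, depth 2).
Iteration 3: rows with parent_id in {7,9} -> Books (id 8, depth 3), Toys (id 13, depth 3).
Iteration 4: rows with parent_id in {8,13} -> All (id 10, depth 4).
Iteration 5: rows with parent_id in {10} -> Card (id 11, depth 5), Comedy (id 12, depth 5).
Iteration 6: no rows with parent_id in {11,12}; recursion stops.
Total rows emitted: 9.

9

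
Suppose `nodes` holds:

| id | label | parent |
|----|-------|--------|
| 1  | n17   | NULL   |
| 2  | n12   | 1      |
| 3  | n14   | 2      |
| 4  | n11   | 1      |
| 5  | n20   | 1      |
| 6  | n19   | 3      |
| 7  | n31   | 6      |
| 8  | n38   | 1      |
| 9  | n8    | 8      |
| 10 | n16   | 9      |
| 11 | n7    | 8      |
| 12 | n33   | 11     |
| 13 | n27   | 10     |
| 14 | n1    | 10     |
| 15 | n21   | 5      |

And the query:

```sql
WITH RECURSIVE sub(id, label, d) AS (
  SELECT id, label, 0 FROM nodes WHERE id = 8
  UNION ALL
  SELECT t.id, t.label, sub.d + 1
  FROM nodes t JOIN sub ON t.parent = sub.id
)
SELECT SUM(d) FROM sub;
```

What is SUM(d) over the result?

Base: id=8 (n38) at d 0.
Iteration 1: rows with parent in {8} -> n8 (id 9, d 1), n7 (id 11, d 1).
Iteration 2: rows with parent in {9,11} -> n16 (id 10, d 2), n33 (id 12, d 2).
Iteration 3: rows with parent in {10,12} -> n27 (id 13, d 3), n1 (id 14, d 3).
Iteration 4: no rows with parent in {13,14}; recursion stops.
SUM(d) = 0 + 1 + 1 + 2 + 2 + 3 + 3 = 12.

12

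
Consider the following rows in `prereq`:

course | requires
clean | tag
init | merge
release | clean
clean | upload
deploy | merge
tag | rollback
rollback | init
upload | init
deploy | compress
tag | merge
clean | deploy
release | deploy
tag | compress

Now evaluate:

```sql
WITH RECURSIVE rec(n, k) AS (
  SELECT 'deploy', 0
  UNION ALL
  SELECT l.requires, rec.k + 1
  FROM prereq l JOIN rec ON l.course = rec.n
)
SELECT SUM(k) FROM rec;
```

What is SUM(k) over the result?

2

Base: (deploy, k=0).
Iteration 1: edges from {deploy} -> (compress, k=1), (merge, k=1).
Iteration 2: no outgoing edges from {compress,merge}; recursion stops.
SUM(k) = 0 + 1 + 1 = 2.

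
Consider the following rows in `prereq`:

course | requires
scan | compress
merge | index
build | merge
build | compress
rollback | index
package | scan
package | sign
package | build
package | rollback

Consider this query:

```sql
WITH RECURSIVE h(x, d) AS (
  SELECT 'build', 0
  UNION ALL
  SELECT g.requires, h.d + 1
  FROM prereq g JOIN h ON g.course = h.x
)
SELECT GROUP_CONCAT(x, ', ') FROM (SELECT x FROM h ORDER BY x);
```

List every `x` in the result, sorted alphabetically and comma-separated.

build, compress, index, merge

Base: (build, d=0).
Iteration 1: edges from {build} -> (compress, d=1), (merge, d=1).
Iteration 2: edges from {compress,merge} -> (index, d=2).
Iteration 3: no outgoing edges from {index}; recursion stops.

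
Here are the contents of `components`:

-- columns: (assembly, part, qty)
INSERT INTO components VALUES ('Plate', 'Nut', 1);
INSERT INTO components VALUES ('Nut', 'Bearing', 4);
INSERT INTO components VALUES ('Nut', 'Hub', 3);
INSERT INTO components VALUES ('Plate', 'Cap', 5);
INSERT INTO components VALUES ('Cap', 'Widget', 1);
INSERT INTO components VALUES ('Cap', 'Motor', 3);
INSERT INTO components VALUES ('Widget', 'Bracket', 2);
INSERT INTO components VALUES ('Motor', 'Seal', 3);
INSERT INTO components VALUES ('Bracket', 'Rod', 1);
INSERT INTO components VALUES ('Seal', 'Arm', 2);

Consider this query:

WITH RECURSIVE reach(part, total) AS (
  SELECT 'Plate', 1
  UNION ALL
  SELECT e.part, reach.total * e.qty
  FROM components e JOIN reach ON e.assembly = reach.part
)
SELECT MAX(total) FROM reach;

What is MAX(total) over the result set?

90

Base: (Plate, total=1).
Iteration 1: components of {Plate} -> Cap = 1*5 = 5, Nut = 1*1 = 1.
Iteration 2: components of {Cap,Nut} -> Bearing = 1*4 = 4, Hub = 1*3 = 3, Motor = 5*3 = 15, Widget = 5*1 = 5.
Iteration 3: components of {Bearing,Hub,Motor,Widget} -> Bracket = 5*2 = 10, Seal = 15*3 = 45.
Iteration 4: components of {Bracket,Seal} -> Arm = 45*2 = 90, Rod = 10*1 = 10.
Iteration 5: no further components; recursion stops.
total values: 1, 1, 5, 4, 3, 5, 15, 10, 45, 10, 90; the maximum is 90.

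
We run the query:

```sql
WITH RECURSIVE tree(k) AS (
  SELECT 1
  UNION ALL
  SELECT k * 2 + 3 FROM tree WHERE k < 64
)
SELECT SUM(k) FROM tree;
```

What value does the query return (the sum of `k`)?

Base: k=1.
Iteration 1: 1 < 64 holds -> k = 1 * 2 + 3 = 5.
Iteration 2: 5 < 64 holds -> k = 5 * 2 + 3 = 13.
Iteration 3: 13 < 64 holds -> k = 13 * 2 + 3 = 29.
Iteration 4: 29 < 64 holds -> k = 29 * 2 + 3 = 61.
Iteration 5: 61 < 64 holds -> k = 61 * 2 + 3 = 125.
Iteration 6: 125 < 64 fails; recursion stops.
SUM(k) = 1 + 5 + 13 + 29 + 61 + 125 = 234.

234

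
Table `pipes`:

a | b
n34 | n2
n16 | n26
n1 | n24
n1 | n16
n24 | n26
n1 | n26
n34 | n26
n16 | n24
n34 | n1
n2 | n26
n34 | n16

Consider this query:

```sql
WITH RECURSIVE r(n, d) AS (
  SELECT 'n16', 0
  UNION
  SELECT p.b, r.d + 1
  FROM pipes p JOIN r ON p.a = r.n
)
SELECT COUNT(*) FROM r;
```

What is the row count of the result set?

Base: (n16, d=0).
Iteration 1: edges from {n16} -> (n24, d=1), (n26, d=1).
Iteration 2: edges from {n24,n26} -> (n26, d=2).
Iteration 3: no outgoing edges from {n26}; recursion stops.
Total rows emitted: 4.

4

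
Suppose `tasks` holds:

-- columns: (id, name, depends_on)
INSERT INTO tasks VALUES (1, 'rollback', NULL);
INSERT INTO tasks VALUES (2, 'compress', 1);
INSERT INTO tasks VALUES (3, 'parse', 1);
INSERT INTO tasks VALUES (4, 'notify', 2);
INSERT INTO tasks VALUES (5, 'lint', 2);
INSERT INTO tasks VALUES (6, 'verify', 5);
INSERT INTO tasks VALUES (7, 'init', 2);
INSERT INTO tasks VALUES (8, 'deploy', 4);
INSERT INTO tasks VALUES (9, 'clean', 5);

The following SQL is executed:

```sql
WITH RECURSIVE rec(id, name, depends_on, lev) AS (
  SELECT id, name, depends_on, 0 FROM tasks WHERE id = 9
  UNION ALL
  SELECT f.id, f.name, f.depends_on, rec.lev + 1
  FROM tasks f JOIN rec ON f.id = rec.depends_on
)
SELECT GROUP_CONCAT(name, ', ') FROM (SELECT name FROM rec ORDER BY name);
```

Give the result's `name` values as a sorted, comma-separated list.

clean, compress, lint, rollback

Base: id=9 (clean), depends_on=5, lev 0.
Iteration 1: join on id=5 -> lint (id 5, depends_on=2, lev 1).
Iteration 2: join on id=2 -> compress (id 2, depends_on=1, lev 2).
Iteration 3: join on id=1 -> rollback (id 1, depends_on=NULL, lev 3).
Iteration 4: depends_on is NULL; no match; recursion stops.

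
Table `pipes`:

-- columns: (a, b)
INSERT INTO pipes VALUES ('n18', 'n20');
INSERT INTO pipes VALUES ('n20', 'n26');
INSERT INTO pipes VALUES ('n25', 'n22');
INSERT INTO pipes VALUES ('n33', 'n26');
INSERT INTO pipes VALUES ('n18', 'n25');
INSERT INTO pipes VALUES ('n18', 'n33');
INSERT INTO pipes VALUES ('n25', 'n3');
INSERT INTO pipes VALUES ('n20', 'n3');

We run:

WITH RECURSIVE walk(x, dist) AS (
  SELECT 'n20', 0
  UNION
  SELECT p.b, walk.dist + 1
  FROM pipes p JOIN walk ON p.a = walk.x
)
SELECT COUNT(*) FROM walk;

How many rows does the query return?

Base: (n20, dist=0).
Iteration 1: edges from {n20} -> (n26, dist=1), (n3, dist=1).
Iteration 2: no outgoing edges from {n26,n3}; recursion stops.
Total rows emitted: 3.

3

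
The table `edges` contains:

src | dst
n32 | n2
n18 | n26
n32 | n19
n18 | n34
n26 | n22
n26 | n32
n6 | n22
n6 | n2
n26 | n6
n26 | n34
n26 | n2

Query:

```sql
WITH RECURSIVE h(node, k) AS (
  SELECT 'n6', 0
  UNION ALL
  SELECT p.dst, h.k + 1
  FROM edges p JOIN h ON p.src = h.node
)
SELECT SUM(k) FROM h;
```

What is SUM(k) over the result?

Base: (n6, k=0).
Iteration 1: edges from {n6} -> (n2, k=1), (n22, k=1).
Iteration 2: no outgoing edges from {n2,n22}; recursion stops.
SUM(k) = 0 + 1 + 1 = 2.

2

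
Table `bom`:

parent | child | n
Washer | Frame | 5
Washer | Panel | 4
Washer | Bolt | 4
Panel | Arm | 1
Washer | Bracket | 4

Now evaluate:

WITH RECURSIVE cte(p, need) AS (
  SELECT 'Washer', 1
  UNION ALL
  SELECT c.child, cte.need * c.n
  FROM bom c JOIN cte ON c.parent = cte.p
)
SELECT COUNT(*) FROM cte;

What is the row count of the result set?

6

Base: (Washer, need=1).
Iteration 1: components of {Washer} -> Bolt = 1*4 = 4, Bracket = 1*4 = 4, Frame = 1*5 = 5, Panel = 1*4 = 4.
Iteration 2: components of {Bolt,Bracket,Frame,Panel} -> Arm = 4*1 = 4.
Iteration 3: no further components; recursion stops.
Total rows emitted: 6.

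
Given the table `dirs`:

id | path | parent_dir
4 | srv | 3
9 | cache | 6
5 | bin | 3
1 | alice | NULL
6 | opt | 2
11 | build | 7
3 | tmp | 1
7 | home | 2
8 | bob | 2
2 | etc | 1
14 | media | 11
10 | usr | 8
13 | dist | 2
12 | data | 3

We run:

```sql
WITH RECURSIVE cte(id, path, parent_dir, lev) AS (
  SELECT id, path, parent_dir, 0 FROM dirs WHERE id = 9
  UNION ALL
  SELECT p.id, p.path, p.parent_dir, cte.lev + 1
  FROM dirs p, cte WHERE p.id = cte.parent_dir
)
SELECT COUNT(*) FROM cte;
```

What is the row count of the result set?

4

Base: id=9 (cache), parent_dir=6, lev 0.
Iteration 1: join on id=6 -> opt (id 6, parent_dir=2, lev 1).
Iteration 2: join on id=2 -> etc (id 2, parent_dir=1, lev 2).
Iteration 3: join on id=1 -> alice (id 1, parent_dir=NULL, lev 3).
Iteration 4: parent_dir is NULL; no match; recursion stops.
Total rows emitted: 4.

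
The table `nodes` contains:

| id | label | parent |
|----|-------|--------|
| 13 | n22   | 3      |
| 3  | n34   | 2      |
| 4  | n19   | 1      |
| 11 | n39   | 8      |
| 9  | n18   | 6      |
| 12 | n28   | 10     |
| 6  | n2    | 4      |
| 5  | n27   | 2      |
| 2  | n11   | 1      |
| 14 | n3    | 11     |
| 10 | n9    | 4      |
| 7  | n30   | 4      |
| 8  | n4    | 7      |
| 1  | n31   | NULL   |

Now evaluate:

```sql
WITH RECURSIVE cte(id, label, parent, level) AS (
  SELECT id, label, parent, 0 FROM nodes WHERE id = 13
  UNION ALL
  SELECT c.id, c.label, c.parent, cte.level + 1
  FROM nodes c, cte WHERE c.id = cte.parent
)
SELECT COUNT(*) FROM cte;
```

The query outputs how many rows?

Base: id=13 (n22), parent=3, level 0.
Iteration 1: join on id=3 -> n34 (id 3, parent=2, level 1).
Iteration 2: join on id=2 -> n11 (id 2, parent=1, level 2).
Iteration 3: join on id=1 -> n31 (id 1, parent=NULL, level 3).
Iteration 4: parent is NULL; no match; recursion stops.
Total rows emitted: 4.

4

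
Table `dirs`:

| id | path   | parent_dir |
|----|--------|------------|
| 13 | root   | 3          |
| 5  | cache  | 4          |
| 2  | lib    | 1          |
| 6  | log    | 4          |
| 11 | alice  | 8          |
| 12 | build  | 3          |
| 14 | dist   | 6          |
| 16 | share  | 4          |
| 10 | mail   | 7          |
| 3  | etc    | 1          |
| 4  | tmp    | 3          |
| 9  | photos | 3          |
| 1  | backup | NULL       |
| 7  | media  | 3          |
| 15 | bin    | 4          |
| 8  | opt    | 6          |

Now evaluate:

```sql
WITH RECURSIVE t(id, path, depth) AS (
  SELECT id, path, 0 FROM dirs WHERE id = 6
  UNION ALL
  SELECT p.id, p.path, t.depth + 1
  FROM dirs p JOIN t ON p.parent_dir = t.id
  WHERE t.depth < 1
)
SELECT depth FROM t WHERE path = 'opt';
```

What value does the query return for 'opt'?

Base: id=6 (log) at depth 0.
Iteration 1: rows with parent_dir in {6} -> opt (id 8, depth 1), dist (id 14, depth 1).
Iteration 2: depth < 1 fails for all current rows; recursion stops.

1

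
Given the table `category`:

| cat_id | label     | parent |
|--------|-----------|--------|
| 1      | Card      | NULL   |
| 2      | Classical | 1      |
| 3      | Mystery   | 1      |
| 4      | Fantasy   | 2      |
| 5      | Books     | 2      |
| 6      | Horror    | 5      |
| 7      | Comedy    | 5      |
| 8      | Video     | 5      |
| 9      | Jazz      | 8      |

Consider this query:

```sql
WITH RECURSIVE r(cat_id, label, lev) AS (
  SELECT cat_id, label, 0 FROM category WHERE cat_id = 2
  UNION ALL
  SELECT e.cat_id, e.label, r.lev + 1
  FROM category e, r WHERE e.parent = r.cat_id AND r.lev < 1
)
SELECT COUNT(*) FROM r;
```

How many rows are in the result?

3

Base: cat_id=2 (Classical) at lev 0.
Iteration 1: rows with parent in {2} -> Fantasy (id 4, lev 1), Books (id 5, lev 1).
Iteration 2: lev < 1 fails for all current rows; recursion stops.
Total rows emitted: 3.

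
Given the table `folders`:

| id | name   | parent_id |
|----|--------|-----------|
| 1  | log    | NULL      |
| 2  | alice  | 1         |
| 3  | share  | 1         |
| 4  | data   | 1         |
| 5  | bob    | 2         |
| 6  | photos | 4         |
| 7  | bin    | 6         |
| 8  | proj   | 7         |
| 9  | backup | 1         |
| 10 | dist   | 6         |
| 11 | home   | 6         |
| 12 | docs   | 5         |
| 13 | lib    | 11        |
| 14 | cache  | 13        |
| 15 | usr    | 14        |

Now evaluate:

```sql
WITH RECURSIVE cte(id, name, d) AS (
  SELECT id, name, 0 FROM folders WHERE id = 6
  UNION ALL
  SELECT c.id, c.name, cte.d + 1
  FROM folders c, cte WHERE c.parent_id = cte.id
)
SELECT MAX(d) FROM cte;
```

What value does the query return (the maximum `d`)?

4

Base: id=6 (photos) at d 0.
Iteration 1: rows with parent_id in {6} -> bin (id 7, d 1), dist (id 10, d 1), home (id 11, d 1).
Iteration 2: rows with parent_id in {7,10,11} -> proj (id 8, d 2), lib (id 13, d 2).
Iteration 3: rows with parent_id in {8,13} -> cache (id 14, d 3).
Iteration 4: rows with parent_id in {14} -> usr (id 15, d 4).
Iteration 5: no rows with parent_id in {15}; recursion stops.
d values: 0, 1, 1, 1, 2, 2, 3, 4; the maximum is 4.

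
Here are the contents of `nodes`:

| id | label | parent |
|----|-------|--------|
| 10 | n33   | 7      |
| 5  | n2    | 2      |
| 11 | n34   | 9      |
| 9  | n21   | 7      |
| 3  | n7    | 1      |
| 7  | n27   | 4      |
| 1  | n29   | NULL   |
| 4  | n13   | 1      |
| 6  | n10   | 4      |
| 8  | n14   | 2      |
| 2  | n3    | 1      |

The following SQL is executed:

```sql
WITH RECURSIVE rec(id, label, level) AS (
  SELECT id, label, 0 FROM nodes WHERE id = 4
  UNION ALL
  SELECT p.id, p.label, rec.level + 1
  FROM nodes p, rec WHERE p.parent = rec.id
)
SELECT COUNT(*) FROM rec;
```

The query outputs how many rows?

Base: id=4 (n13) at level 0.
Iteration 1: rows with parent in {4} -> n10 (id 6, level 1), n27 (id 7, level 1).
Iteration 2: rows with parent in {6,7} -> n21 (id 9, level 2), n33 (id 10, level 2).
Iteration 3: rows with parent in {9,10} -> n34 (id 11, level 3).
Iteration 4: no rows with parent in {11}; recursion stops.
Total rows emitted: 6.

6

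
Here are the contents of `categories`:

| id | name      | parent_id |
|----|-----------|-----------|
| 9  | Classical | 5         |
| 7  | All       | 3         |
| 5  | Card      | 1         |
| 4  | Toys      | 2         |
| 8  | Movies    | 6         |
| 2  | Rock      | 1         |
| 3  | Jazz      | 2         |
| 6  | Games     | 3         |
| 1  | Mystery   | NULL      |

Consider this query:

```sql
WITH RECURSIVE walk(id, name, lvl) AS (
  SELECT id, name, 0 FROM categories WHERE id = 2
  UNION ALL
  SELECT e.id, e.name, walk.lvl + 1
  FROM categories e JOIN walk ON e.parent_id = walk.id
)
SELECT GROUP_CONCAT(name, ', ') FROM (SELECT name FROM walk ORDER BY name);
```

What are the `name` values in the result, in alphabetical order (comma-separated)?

Base: id=2 (Rock) at lvl 0.
Iteration 1: rows with parent_id in {2} -> Jazz (id 3, lvl 1), Toys (id 4, lvl 1).
Iteration 2: rows with parent_id in {3,4} -> Games (id 6, lvl 2), All (id 7, lvl 2).
Iteration 3: rows with parent_id in {6,7} -> Movies (id 8, lvl 3).
Iteration 4: no rows with parent_id in {8}; recursion stops.

All, Games, Jazz, Movies, Rock, Toys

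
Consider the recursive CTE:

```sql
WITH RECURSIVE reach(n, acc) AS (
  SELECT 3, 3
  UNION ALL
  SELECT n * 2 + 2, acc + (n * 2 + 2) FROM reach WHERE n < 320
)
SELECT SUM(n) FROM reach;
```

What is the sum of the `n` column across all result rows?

Base: n=3, acc=3.
Iteration 1: 3 < 320 holds -> n = 3 * 2 + 2 = 8, acc = 3 + 8 = 11.
Iteration 2: 8 < 320 holds -> n = 8 * 2 + 2 = 18, acc = 11 + 18 = 29.
Iteration 3: 18 < 320 holds -> n = 18 * 2 + 2 = 38, acc = 29 + 38 = 67.
Iteration 4: 38 < 320 holds -> n = 38 * 2 + 2 = 78, acc = 67 + 78 = 145.
Iteration 5: 78 < 320 holds -> n = 78 * 2 + 2 = 158, acc = 145 + 158 = 303.
Iteration 6: 158 < 320 holds -> n = 158 * 2 + 2 = 318, acc = 303 + 318 = 621.
Iteration 7: 318 < 320 holds -> n = 318 * 2 + 2 = 638, acc = 621 + 638 = 1259.
Iteration 8: 638 < 320 fails; recursion stops.
SUM(n) = 3 + 8 + 18 + 38 + 78 + 158 + 318 + 638 = 1259.

1259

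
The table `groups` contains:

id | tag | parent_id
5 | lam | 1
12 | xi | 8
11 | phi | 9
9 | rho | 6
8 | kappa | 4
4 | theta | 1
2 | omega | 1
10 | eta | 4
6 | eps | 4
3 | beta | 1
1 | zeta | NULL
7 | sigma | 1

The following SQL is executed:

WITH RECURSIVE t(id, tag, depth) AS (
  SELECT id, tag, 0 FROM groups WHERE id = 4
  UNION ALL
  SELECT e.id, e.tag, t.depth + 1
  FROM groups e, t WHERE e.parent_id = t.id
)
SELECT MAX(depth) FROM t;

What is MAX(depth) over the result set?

3

Base: id=4 (theta) at depth 0.
Iteration 1: rows with parent_id in {4} -> eps (id 6, depth 1), kappa (id 8, depth 1), eta (id 10, depth 1).
Iteration 2: rows with parent_id in {6,8,10} -> rho (id 9, depth 2), xi (id 12, depth 2).
Iteration 3: rows with parent_id in {9,12} -> phi (id 11, depth 3).
Iteration 4: no rows with parent_id in {11}; recursion stops.
depth values: 0, 1, 1, 1, 2, 2, 3; the maximum is 3.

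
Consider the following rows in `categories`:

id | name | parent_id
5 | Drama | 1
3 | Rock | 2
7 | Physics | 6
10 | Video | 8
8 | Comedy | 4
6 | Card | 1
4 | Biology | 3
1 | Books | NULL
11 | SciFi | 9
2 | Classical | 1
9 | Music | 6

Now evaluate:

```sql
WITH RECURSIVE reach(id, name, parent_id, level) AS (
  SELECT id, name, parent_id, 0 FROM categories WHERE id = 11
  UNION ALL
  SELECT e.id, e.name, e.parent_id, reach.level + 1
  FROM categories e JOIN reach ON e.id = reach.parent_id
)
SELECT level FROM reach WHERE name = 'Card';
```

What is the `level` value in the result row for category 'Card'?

2

Base: id=11 (SciFi), parent_id=9, level 0.
Iteration 1: join on id=9 -> Music (id 9, parent_id=6, level 1).
Iteration 2: join on id=6 -> Card (id 6, parent_id=1, level 2).
Iteration 3: join on id=1 -> Books (id 1, parent_id=NULL, level 3).
Iteration 4: parent_id is NULL; no match; recursion stops.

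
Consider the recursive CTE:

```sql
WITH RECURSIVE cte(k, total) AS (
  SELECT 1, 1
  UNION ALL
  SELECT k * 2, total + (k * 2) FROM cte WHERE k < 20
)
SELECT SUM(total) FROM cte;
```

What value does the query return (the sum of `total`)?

120

Base: k=1, total=1.
Iteration 1: 1 < 20 holds -> k = 1 * 2 = 2, total = 1 + 2 = 3.
Iteration 2: 2 < 20 holds -> k = 2 * 2 = 4, total = 3 + 4 = 7.
Iteration 3: 4 < 20 holds -> k = 4 * 2 = 8, total = 7 + 8 = 15.
Iteration 4: 8 < 20 holds -> k = 8 * 2 = 16, total = 15 + 16 = 31.
Iteration 5: 16 < 20 holds -> k = 16 * 2 = 32, total = 31 + 32 = 63.
Iteration 6: 32 < 20 fails; recursion stops.
SUM(total) = 1 + 3 + 7 + 15 + 31 + 63 = 120.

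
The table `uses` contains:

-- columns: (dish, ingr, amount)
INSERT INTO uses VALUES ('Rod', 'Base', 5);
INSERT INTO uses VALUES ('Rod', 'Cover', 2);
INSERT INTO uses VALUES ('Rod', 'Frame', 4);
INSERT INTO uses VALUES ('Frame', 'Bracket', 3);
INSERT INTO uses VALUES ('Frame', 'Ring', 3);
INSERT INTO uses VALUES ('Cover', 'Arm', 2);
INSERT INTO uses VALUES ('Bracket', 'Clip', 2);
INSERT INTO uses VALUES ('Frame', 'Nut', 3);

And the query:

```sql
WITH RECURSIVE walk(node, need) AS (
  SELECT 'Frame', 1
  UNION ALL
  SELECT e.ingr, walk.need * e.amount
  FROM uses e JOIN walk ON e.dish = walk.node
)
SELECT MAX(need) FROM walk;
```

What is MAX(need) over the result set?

6

Base: (Frame, need=1).
Iteration 1: components of {Frame} -> Bracket = 1*3 = 3, Nut = 1*3 = 3, Ring = 1*3 = 3.
Iteration 2: components of {Bracket,Nut,Ring} -> Clip = 3*2 = 6.
Iteration 3: no further components; recursion stops.
need values: 1, 3, 3, 3, 6; the maximum is 6.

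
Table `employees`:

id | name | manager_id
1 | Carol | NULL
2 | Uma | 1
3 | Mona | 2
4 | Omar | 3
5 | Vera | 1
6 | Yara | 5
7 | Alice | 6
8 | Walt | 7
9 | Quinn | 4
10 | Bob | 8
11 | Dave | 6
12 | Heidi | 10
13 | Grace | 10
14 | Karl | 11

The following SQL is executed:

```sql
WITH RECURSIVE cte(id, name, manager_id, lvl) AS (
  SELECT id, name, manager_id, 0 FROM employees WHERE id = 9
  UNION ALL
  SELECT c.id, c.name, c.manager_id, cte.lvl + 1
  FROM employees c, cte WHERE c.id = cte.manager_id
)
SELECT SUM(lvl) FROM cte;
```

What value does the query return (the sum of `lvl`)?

Base: id=9 (Quinn), manager_id=4, lvl 0.
Iteration 1: join on id=4 -> Omar (id 4, manager_id=3, lvl 1).
Iteration 2: join on id=3 -> Mona (id 3, manager_id=2, lvl 2).
Iteration 3: join on id=2 -> Uma (id 2, manager_id=1, lvl 3).
Iteration 4: join on id=1 -> Carol (id 1, manager_id=NULL, lvl 4).
Iteration 5: manager_id is NULL; no match; recursion stops.
SUM(lvl) = 0 + 1 + 2 + 3 + 4 = 10.

10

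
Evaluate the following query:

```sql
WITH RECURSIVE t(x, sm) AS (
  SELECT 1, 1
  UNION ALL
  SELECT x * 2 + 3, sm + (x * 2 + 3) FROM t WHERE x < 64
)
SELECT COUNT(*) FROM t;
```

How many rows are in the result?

6

Base: x=1, sm=1.
Iteration 1: 1 < 64 holds -> x = 1 * 2 + 3 = 5, sm = 1 + 5 = 6.
Iteration 2: 5 < 64 holds -> x = 5 * 2 + 3 = 13, sm = 6 + 13 = 19.
Iteration 3: 13 < 64 holds -> x = 13 * 2 + 3 = 29, sm = 19 + 29 = 48.
Iteration 4: 29 < 64 holds -> x = 29 * 2 + 3 = 61, sm = 48 + 61 = 109.
Iteration 5: 61 < 64 holds -> x = 61 * 2 + 3 = 125, sm = 109 + 125 = 234.
Iteration 6: 125 < 64 fails; recursion stops.
Total rows emitted: 6.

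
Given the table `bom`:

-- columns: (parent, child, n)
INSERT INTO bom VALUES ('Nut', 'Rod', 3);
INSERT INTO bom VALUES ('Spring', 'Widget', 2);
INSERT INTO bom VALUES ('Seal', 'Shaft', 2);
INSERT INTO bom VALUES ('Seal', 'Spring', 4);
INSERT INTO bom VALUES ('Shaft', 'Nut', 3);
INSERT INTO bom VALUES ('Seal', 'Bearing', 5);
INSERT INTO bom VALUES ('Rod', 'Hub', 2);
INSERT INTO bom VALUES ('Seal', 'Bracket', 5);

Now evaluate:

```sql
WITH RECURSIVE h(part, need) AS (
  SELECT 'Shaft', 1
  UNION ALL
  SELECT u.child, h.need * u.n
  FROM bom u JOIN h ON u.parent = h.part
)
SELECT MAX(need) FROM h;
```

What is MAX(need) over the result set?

Base: (Shaft, need=1).
Iteration 1: components of {Shaft} -> Nut = 1*3 = 3.
Iteration 2: components of {Nut} -> Rod = 3*3 = 9.
Iteration 3: components of {Rod} -> Hub = 9*2 = 18.
Iteration 4: no further components; recursion stops.
need values: 1, 3, 9, 18; the maximum is 18.

18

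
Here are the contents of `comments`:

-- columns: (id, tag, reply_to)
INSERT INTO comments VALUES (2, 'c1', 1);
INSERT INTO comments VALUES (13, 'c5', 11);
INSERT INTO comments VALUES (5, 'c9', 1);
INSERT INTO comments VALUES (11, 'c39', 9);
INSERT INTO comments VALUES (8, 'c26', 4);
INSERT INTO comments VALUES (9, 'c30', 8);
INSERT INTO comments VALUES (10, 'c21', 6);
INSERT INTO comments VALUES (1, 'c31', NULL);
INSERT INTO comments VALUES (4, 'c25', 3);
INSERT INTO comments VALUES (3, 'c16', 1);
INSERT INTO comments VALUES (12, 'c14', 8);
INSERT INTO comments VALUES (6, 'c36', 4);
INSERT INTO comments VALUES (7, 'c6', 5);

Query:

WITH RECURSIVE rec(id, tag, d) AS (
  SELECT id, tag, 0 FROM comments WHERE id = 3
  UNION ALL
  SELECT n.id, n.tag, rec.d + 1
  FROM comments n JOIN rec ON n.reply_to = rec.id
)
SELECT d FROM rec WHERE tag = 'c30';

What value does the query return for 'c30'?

Base: id=3 (c16) at d 0.
Iteration 1: rows with reply_to in {3} -> c25 (id 4, d 1).
Iteration 2: rows with reply_to in {4} -> c36 (id 6, d 2), c26 (id 8, d 2).
Iteration 3: rows with reply_to in {6,8} -> c30 (id 9, d 3), c21 (id 10, d 3), c14 (id 12, d 3).
Iteration 4: rows with reply_to in {9,10,12} -> c39 (id 11, d 4).
Iteration 5: rows with reply_to in {11} -> c5 (id 13, d 5).
Iteration 6: no rows with reply_to in {13}; recursion stops.

3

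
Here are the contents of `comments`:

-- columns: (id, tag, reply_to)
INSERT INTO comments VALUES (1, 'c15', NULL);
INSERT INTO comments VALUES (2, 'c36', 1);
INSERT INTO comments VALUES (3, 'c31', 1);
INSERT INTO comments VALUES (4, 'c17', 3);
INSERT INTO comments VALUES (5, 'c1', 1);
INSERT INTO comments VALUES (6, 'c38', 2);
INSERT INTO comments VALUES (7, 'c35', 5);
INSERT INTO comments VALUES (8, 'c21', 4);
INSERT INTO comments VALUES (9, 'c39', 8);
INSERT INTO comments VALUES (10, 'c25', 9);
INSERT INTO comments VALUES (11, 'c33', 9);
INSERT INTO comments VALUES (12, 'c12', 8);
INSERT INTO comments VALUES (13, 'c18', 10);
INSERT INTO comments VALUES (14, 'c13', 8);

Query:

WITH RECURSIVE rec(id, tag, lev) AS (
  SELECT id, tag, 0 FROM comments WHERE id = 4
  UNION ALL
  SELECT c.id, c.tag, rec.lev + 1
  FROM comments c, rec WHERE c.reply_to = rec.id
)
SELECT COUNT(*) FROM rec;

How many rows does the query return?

Base: id=4 (c17) at lev 0.
Iteration 1: rows with reply_to in {4} -> c21 (id 8, lev 1).
Iteration 2: rows with reply_to in {8} -> c39 (id 9, lev 2), c12 (id 12, lev 2), c13 (id 14, lev 2).
Iteration 3: rows with reply_to in {9,12,14} -> c25 (id 10, lev 3), c33 (id 11, lev 3).
Iteration 4: rows with reply_to in {10,11} -> c18 (id 13, lev 4).
Iteration 5: no rows with reply_to in {13}; recursion stops.
Total rows emitted: 8.

8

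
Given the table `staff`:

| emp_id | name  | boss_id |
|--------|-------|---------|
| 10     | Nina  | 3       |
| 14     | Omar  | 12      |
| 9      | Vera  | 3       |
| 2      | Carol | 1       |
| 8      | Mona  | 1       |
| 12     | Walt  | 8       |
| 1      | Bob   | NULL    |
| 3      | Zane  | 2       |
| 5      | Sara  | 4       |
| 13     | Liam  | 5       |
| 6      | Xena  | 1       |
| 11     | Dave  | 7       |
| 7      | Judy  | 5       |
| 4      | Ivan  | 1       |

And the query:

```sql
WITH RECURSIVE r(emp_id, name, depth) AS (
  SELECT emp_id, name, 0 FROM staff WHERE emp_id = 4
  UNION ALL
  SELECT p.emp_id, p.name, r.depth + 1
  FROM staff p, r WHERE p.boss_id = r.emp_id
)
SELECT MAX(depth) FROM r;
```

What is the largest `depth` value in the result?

3

Base: emp_id=4 (Ivan) at depth 0.
Iteration 1: rows with boss_id in {4} -> Sara (id 5, depth 1).
Iteration 2: rows with boss_id in {5} -> Judy (id 7, depth 2), Liam (id 13, depth 2).
Iteration 3: rows with boss_id in {7,13} -> Dave (id 11, depth 3).
Iteration 4: no rows with boss_id in {11}; recursion stops.
depth values: 0, 1, 2, 2, 3; the maximum is 3.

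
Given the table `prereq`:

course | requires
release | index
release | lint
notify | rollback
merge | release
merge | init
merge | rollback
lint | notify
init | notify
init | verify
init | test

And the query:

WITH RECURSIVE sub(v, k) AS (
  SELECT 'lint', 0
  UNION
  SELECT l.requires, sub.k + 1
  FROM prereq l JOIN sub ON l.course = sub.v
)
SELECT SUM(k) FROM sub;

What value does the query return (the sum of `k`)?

3

Base: (lint, k=0).
Iteration 1: edges from {lint} -> (notify, k=1).
Iteration 2: edges from {notify} -> (rollback, k=2).
Iteration 3: no outgoing edges from {rollback}; recursion stops.
SUM(k) = 0 + 1 + 2 = 3.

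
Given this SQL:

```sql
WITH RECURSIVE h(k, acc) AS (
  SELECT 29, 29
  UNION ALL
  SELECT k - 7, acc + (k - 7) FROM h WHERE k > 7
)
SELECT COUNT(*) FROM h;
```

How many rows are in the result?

5

Base: k=29, acc=29.
Iteration 1: 29 > 7 holds -> k = 29 - 7 = 22, acc = 29 + 22 = 51.
Iteration 2: 22 > 7 holds -> k = 22 - 7 = 15, acc = 51 + 15 = 66.
Iteration 3: 15 > 7 holds -> k = 15 - 7 = 8, acc = 66 + 8 = 74.
Iteration 4: 8 > 7 holds -> k = 8 - 7 = 1, acc = 74 + 1 = 75.
Iteration 5: 1 > 7 fails; recursion stops.
Total rows emitted: 5.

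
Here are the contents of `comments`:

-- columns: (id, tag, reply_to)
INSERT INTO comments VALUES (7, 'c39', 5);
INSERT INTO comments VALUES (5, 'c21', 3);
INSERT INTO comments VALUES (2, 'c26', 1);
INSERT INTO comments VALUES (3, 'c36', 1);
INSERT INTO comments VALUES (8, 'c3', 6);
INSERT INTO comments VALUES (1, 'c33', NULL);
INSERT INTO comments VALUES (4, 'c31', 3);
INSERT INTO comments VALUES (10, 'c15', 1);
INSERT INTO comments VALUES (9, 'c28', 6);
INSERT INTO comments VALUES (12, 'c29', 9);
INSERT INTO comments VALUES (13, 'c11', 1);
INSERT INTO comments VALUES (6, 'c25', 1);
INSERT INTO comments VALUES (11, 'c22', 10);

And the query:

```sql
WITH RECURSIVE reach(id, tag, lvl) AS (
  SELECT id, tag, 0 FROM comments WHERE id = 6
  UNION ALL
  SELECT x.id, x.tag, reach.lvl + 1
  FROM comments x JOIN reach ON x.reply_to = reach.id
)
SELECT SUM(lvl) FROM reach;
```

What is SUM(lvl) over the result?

4

Base: id=6 (c25) at lvl 0.
Iteration 1: rows with reply_to in {6} -> c3 (id 8, lvl 1), c28 (id 9, lvl 1).
Iteration 2: rows with reply_to in {8,9} -> c29 (id 12, lvl 2).
Iteration 3: no rows with reply_to in {12}; recursion stops.
SUM(lvl) = 0 + 1 + 1 + 2 = 4.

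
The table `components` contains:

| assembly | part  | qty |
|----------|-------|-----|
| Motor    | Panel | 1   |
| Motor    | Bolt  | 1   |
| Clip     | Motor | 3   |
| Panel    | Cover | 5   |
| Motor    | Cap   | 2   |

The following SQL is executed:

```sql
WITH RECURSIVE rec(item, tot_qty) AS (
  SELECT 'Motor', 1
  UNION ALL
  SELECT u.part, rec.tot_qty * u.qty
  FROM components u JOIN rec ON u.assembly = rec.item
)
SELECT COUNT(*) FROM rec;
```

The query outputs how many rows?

5

Base: (Motor, tot_qty=1).
Iteration 1: components of {Motor} -> Bolt = 1*1 = 1, Cap = 1*2 = 2, Panel = 1*1 = 1.
Iteration 2: components of {Bolt,Cap,Panel} -> Cover = 1*5 = 5.
Iteration 3: no further components; recursion stops.
Total rows emitted: 5.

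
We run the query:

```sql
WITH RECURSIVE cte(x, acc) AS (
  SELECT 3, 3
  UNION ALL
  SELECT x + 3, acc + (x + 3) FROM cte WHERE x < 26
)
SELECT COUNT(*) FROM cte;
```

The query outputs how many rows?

Base: x=3, acc=3.
Iteration 1: 3 < 26 holds -> x = 3 + 3 = 6, acc = 3 + 6 = 9.
Iteration 2: 6 < 26 holds -> x = 6 + 3 = 9, acc = 9 + 9 = 18.
Iteration 3: 9 < 26 holds -> x = 9 + 3 = 12, acc = 18 + 12 = 30.
Iteration 4: 12 < 26 holds -> x = 12 + 3 = 15, acc = 30 + 15 = 45.
Iteration 5: 15 < 26 holds -> x = 15 + 3 = 18, acc = 45 + 18 = 63.
Iteration 6: 18 < 26 holds -> x = 18 + 3 = 21, acc = 63 + 21 = 84.
Iteration 7: 21 < 26 holds -> x = 21 + 3 = 24, acc = 84 + 24 = 108.
Iteration 8: 24 < 26 holds -> x = 24 + 3 = 27, acc = 108 + 27 = 135.
Iteration 9: 27 < 26 fails; recursion stops.
Total rows emitted: 9.

9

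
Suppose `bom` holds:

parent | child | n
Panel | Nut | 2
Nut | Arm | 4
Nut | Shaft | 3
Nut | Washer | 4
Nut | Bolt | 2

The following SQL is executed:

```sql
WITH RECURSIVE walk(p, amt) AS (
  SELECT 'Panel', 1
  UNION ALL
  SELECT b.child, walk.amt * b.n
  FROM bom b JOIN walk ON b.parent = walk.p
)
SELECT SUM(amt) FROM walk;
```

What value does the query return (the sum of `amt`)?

Base: (Panel, amt=1).
Iteration 1: components of {Panel} -> Nut = 1*2 = 2.
Iteration 2: components of {Nut} -> Arm = 2*4 = 8, Bolt = 2*2 = 4, Shaft = 2*3 = 6, Washer = 2*4 = 8.
Iteration 3: no further components; recursion stops.
SUM(amt) = 1 + 2 + 8 + 6 + 8 + 4 = 29.

29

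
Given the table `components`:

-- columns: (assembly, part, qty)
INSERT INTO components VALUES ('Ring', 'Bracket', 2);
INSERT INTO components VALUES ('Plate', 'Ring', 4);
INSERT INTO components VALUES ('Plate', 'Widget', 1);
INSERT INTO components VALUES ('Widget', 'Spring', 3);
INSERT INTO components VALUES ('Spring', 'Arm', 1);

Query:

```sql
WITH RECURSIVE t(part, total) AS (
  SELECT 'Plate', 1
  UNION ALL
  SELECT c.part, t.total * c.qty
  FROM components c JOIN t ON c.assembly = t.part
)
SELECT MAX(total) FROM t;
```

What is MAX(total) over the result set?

Base: (Plate, total=1).
Iteration 1: components of {Plate} -> Ring = 1*4 = 4, Widget = 1*1 = 1.
Iteration 2: components of {Ring,Widget} -> Bracket = 4*2 = 8, Spring = 1*3 = 3.
Iteration 3: components of {Bracket,Spring} -> Arm = 3*1 = 3.
Iteration 4: no further components; recursion stops.
total values: 1, 1, 4, 3, 8, 3; the maximum is 8.

8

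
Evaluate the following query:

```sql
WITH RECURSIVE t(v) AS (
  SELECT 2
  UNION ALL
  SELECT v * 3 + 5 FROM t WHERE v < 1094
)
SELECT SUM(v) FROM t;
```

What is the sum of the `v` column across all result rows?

Base: v=2.
Iteration 1: 2 < 1094 holds -> v = 2 * 3 + 5 = 11.
Iteration 2: 11 < 1094 holds -> v = 11 * 3 + 5 = 38.
Iteration 3: 38 < 1094 holds -> v = 38 * 3 + 5 = 119.
Iteration 4: 119 < 1094 holds -> v = 119 * 3 + 5 = 362.
Iteration 5: 362 < 1094 holds -> v = 362 * 3 + 5 = 1091.
Iteration 6: 1091 < 1094 holds -> v = 1091 * 3 + 5 = 3278.
Iteration 7: 3278 < 1094 fails; recursion stops.
SUM(v) = 2 + 11 + 38 + 119 + 362 + 1091 + 3278 = 4901.

4901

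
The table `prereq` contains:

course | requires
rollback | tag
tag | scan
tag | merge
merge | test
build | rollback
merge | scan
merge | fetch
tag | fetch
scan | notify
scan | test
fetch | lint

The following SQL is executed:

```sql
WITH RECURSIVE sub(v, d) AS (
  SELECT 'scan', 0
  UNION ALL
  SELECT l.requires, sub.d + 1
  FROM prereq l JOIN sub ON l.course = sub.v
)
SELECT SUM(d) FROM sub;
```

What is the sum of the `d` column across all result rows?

2

Base: (scan, d=0).
Iteration 1: edges from {scan} -> (notify, d=1), (test, d=1).
Iteration 2: no outgoing edges from {notify,test}; recursion stops.
SUM(d) = 0 + 1 + 1 = 2.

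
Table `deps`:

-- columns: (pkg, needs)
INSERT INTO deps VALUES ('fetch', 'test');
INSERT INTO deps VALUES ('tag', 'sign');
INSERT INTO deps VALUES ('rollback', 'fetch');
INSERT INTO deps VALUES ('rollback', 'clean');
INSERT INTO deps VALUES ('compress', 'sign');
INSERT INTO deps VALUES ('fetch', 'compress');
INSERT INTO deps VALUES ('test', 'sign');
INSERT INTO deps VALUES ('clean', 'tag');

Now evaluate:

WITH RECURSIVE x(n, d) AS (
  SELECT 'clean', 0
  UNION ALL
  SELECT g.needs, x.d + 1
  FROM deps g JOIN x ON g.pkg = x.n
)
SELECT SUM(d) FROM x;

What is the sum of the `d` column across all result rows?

3

Base: (clean, d=0).
Iteration 1: edges from {clean} -> (tag, d=1).
Iteration 2: edges from {tag} -> (sign, d=2).
Iteration 3: no outgoing edges from {sign}; recursion stops.
SUM(d) = 0 + 1 + 2 = 3.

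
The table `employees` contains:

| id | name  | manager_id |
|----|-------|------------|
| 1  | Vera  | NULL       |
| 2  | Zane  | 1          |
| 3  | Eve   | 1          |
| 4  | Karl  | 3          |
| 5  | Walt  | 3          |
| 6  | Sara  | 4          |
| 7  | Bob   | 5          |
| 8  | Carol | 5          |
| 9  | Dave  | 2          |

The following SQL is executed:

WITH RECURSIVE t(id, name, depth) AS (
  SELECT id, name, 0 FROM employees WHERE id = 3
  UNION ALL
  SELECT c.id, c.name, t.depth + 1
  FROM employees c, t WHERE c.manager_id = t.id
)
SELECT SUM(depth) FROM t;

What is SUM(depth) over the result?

8

Base: id=3 (Eve) at depth 0.
Iteration 1: rows with manager_id in {3} -> Karl (id 4, depth 1), Walt (id 5, depth 1).
Iteration 2: rows with manager_id in {4,5} -> Sara (id 6, depth 2), Bob (id 7, depth 2), Carol (id 8, depth 2).
Iteration 3: no rows with manager_id in {6,7,8}; recursion stops.
SUM(depth) = 0 + 1 + 1 + 2 + 2 + 2 = 8.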